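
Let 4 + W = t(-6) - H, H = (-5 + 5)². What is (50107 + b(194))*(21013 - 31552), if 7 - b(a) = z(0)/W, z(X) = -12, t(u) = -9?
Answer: -6865842330/13 ≈ -5.2814e+8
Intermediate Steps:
H = 0 (H = 0² = 0)
W = -13 (W = -4 + (-9 - 1*0) = -4 + (-9 + 0) = -4 - 9 = -13)
b(a) = 79/13 (b(a) = 7 - (-12)/(-13) = 7 - (-12)*(-1)/13 = 7 - 1*12/13 = 7 - 12/13 = 79/13)
(50107 + b(194))*(21013 - 31552) = (50107 + 79/13)*(21013 - 31552) = (651470/13)*(-10539) = -6865842330/13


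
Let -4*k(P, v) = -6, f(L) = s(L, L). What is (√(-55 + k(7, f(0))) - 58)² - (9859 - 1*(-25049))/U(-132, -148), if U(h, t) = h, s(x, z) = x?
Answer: 78649/22 - 58*I*√214 ≈ 3575.0 - 848.47*I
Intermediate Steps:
f(L) = L
k(P, v) = 3/2 (k(P, v) = -¼*(-6) = 3/2)
(√(-55 + k(7, f(0))) - 58)² - (9859 - 1*(-25049))/U(-132, -148) = (√(-55 + 3/2) - 58)² - (9859 - 1*(-25049))/(-132) = (√(-107/2) - 58)² - (9859 + 25049)*(-1)/132 = (I*√214/2 - 58)² - 34908*(-1)/132 = (-58 + I*√214/2)² - 1*(-2909/11) = (-58 + I*√214/2)² + 2909/11 = 2909/11 + (-58 + I*√214/2)²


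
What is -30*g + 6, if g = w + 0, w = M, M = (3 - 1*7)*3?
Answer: 366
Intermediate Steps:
M = -12 (M = (3 - 7)*3 = -4*3 = -12)
w = -12
g = -12 (g = -12 + 0 = -12)
-30*g + 6 = -30*(-12) + 6 = 360 + 6 = 366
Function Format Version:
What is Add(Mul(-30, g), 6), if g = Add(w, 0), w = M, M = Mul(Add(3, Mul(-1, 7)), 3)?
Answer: 366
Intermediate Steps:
M = -12 (M = Mul(Add(3, -7), 3) = Mul(-4, 3) = -12)
w = -12
g = -12 (g = Add(-12, 0) = -12)
Add(Mul(-30, g), 6) = Add(Mul(-30, -12), 6) = Add(360, 6) = 366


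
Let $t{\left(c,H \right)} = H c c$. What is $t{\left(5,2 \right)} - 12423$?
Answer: $-12373$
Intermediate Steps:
$t{\left(c,H \right)} = H c^{2}$
$t{\left(5,2 \right)} - 12423 = 2 \cdot 5^{2} - 12423 = 2 \cdot 25 - 12423 = 50 - 12423 = -12373$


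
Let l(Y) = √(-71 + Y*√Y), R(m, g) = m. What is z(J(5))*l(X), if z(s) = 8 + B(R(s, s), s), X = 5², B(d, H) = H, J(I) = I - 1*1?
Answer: 36*√6 ≈ 88.182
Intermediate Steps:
J(I) = -1 + I (J(I) = I - 1 = -1 + I)
X = 25
l(Y) = √(-71 + Y^(3/2))
z(s) = 8 + s
z(J(5))*l(X) = (8 + (-1 + 5))*√(-71 + 25^(3/2)) = (8 + 4)*√(-71 + 125) = 12*√54 = 12*(3*√6) = 36*√6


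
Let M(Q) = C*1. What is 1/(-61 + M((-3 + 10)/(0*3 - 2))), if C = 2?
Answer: -1/59 ≈ -0.016949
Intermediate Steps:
M(Q) = 2 (M(Q) = 2*1 = 2)
1/(-61 + M((-3 + 10)/(0*3 - 2))) = 1/(-61 + 2) = 1/(-59) = -1/59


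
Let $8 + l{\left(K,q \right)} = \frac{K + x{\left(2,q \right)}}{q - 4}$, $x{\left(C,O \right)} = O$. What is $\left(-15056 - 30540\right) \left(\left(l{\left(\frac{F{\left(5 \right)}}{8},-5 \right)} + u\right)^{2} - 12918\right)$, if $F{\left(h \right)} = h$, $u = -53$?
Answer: $\frac{546963494737}{1296} \approx 4.2204 \cdot 10^{8}$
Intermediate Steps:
$l{\left(K,q \right)} = -8 + \frac{K + q}{-4 + q}$ ($l{\left(K,q \right)} = -8 + \frac{K + q}{q - 4} = -8 + \frac{K + q}{-4 + q}$)
$\left(-15056 - 30540\right) \left(\left(l{\left(\frac{F{\left(5 \right)}}{8},-5 \right)} + u\right)^{2} - 12918\right) = \left(-15056 - 30540\right) \left(\left(\frac{32 + \frac{5}{8} - -35}{-4 - 5} - 53\right)^{2} - 12918\right) = - 45596 \left(\left(\frac{32 + 5 \cdot \frac{1}{8} + 35}{-9} - 53\right)^{2} - 12918\right) = - 45596 \left(\left(- \frac{32 + \frac{5}{8} + 35}{9} - 53\right)^{2} - 12918\right) = - 45596 \left(\left(\left(- \frac{1}{9}\right) \frac{541}{8} - 53\right)^{2} - 12918\right) = - 45596 \left(\left(- \frac{541}{72} - 53\right)^{2} - 12918\right) = - 45596 \left(\left(- \frac{4357}{72}\right)^{2} - 12918\right) = - 45596 \left(\frac{18983449}{5184} - 12918\right) = \left(-45596\right) \left(- \frac{47983463}{5184}\right) = \frac{546963494737}{1296}$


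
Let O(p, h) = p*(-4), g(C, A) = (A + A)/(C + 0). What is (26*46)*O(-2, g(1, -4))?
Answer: 9568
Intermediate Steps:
g(C, A) = 2*A/C (g(C, A) = (2*A)/C = 2*A/C)
O(p, h) = -4*p
(26*46)*O(-2, g(1, -4)) = (26*46)*(-4*(-2)) = 1196*8 = 9568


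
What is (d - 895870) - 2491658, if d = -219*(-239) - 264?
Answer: -3335451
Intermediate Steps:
d = 52077 (d = 52341 - 264 = 52077)
(d - 895870) - 2491658 = (52077 - 895870) - 2491658 = -843793 - 2491658 = -3335451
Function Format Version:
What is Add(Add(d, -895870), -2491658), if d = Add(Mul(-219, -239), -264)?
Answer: -3335451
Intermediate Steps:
d = 52077 (d = Add(52341, -264) = 52077)
Add(Add(d, -895870), -2491658) = Add(Add(52077, -895870), -2491658) = Add(-843793, -2491658) = -3335451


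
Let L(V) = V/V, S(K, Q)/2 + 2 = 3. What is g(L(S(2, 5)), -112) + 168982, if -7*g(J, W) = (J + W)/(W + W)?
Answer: 264963665/1568 ≈ 1.6898e+5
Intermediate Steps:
S(K, Q) = 2 (S(K, Q) = -4 + 2*3 = -4 + 6 = 2)
L(V) = 1
g(J, W) = -(J + W)/(14*W) (g(J, W) = -(J + W)/(7*(W + W)) = -(J + W)/(7*(2*W)) = -(J + W)*1/(2*W)/7 = -(J + W)/(14*W))
g(L(S(2, 5)), -112) + 168982 = (1/14)*(-1*1 - 1*(-112))/(-112) + 168982 = (1/14)*(-1/112)*(-1 + 112) + 168982 = (1/14)*(-1/112)*111 + 168982 = -111/1568 + 168982 = 264963665/1568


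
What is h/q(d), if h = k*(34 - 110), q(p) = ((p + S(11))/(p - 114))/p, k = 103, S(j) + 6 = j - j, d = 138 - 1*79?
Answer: 25401860/53 ≈ 4.7928e+5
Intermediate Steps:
d = 59 (d = 138 - 79 = 59)
S(j) = -6 (S(j) = -6 + (j - j) = -6 + 0 = -6)
q(p) = (-6 + p)/(p*(-114 + p)) (q(p) = ((p - 6)/(p - 114))/p = ((-6 + p)/(-114 + p))/p = (-6 + p)/(p*(-114 + p)))
h = -7828 (h = 103*(34 - 110) = 103*(-76) = -7828)
h/q(d) = -7828*59*(-114 + 59)/(-6 + 59) = -7828/((1/59)*53/(-55)) = -7828/((1/59)*(-1/55)*53) = -7828/(-53/3245) = -7828*(-3245/53) = 25401860/53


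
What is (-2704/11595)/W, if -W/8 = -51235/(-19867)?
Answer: 6715046/594069825 ≈ 0.011303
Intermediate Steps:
W = -409880/19867 (W = -(-409880)/(-19867) = -(-409880)*(-1)/19867 = -8*51235/19867 = -409880/19867 ≈ -20.631)
(-2704/11595)/W = (-2704/11595)/(-409880/19867) = -2704*1/11595*(-19867/409880) = -2704/11595*(-19867/409880) = 6715046/594069825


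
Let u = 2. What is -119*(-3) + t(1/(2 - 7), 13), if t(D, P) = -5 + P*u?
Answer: 378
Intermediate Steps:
t(D, P) = -5 + 2*P (t(D, P) = -5 + P*2 = -5 + 2*P)
-119*(-3) + t(1/(2 - 7), 13) = -119*(-3) + (-5 + 2*13) = 357 + (-5 + 26) = 357 + 21 = 378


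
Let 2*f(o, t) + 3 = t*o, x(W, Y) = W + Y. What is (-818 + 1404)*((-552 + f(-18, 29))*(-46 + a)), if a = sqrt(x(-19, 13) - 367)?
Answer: 21955662 - 477297*I*sqrt(373) ≈ 2.1956e+7 - 9.2181e+6*I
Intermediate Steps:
f(o, t) = -3/2 + o*t/2 (f(o, t) = -3/2 + (t*o)/2 = -3/2 + (o*t)/2 = -3/2 + o*t/2)
a = I*sqrt(373) (a = sqrt((-19 + 13) - 367) = sqrt(-6 - 367) = sqrt(-373) = I*sqrt(373) ≈ 19.313*I)
(-818 + 1404)*((-552 + f(-18, 29))*(-46 + a)) = (-818 + 1404)*((-552 + (-3/2 + (1/2)*(-18)*29))*(-46 + I*sqrt(373))) = 586*((-552 + (-3/2 - 261))*(-46 + I*sqrt(373))) = 586*((-552 - 525/2)*(-46 + I*sqrt(373))) = 586*(-1629*(-46 + I*sqrt(373))/2) = 586*(37467 - 1629*I*sqrt(373)/2) = 21955662 - 477297*I*sqrt(373)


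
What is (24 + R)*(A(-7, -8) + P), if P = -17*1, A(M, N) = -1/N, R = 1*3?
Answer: -3645/8 ≈ -455.63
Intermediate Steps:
R = 3
P = -17
(24 + R)*(A(-7, -8) + P) = (24 + 3)*(-1/(-8) - 17) = 27*(-1*(-⅛) - 17) = 27*(⅛ - 17) = 27*(-135/8) = -3645/8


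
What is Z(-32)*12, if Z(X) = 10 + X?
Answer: -264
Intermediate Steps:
Z(-32)*12 = (10 - 32)*12 = -22*12 = -264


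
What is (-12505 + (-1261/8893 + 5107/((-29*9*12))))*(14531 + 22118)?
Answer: -12766663771456567/27852876 ≈ -4.5836e+8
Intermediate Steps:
(-12505 + (-1261/8893 + 5107/((-29*9*12))))*(14531 + 22118) = (-12505 + (-1261*1/8893 + 5107/((-261*12))))*36649 = (-12505 + (-1261/8893 + 5107/(-3132)))*36649 = (-12505 + (-1261/8893 + 5107*(-1/3132)))*36649 = (-12505 + (-1261/8893 - 5107/3132))*36649 = (-12505 - 49366003/27852876)*36649 = -348349580383/27852876*36649 = -12766663771456567/27852876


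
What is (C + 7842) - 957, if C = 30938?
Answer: 37823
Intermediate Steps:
(C + 7842) - 957 = (30938 + 7842) - 957 = 38780 - 957 = 37823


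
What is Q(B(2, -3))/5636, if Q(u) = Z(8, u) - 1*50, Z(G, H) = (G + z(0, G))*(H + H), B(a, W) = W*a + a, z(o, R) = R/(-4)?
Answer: -49/2818 ≈ -0.017388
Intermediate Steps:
z(o, R) = -R/4 (z(o, R) = R*(-1/4) = -R/4)
B(a, W) = a + W*a
Z(G, H) = 3*G*H/2 (Z(G, H) = (G - G/4)*(H + H) = (3*G/4)*(2*H) = 3*G*H/2)
Q(u) = -50 + 12*u (Q(u) = (3/2)*8*u - 1*50 = 12*u - 50 = -50 + 12*u)
Q(B(2, -3))/5636 = (-50 + 12*(2*(1 - 3)))/5636 = (-50 + 12*(2*(-2)))*(1/5636) = (-50 + 12*(-4))*(1/5636) = (-50 - 48)*(1/5636) = -98*1/5636 = -49/2818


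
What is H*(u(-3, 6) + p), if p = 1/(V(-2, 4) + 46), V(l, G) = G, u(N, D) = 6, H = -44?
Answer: -6622/25 ≈ -264.88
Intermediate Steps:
p = 1/50 (p = 1/(4 + 46) = 1/50 ≈ 0.020000)
H*(u(-3, 6) + p) = -44*(6 + 1/50) = -44*301/50 = -6622/25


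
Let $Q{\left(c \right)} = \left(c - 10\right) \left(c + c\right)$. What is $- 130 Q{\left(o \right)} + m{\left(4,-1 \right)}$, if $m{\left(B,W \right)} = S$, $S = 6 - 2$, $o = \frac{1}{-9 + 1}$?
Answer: $- \frac{5201}{16} \approx -325.06$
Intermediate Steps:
$o = - \frac{1}{8}$ ($o = \frac{1}{-8} = - \frac{1}{8} \approx -0.125$)
$S = 4$ ($S = 6 - 2 = 4$)
$m{\left(B,W \right)} = 4$
$Q{\left(c \right)} = 2 c \left(-10 + c\right)$ ($Q{\left(c \right)} = \left(-10 + c\right) 2 c = 2 c \left(-10 + c\right)$)
$- 130 Q{\left(o \right)} + m{\left(4,-1 \right)} = - 130 \cdot 2 \left(- \frac{1}{8}\right) \left(-10 - \frac{1}{8}\right) + 4 = - 130 \cdot 2 \left(- \frac{1}{8}\right) \left(- \frac{81}{8}\right) + 4 = \left(-130\right) \frac{81}{32} + 4 = - \frac{5265}{16} + 4 = - \frac{5201}{16}$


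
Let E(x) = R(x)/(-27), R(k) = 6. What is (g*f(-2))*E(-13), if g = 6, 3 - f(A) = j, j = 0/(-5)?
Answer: -4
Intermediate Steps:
j = 0 (j = 0*(-⅕) = 0)
f(A) = 3 (f(A) = 3 - 1*0 = 3 + 0 = 3)
E(x) = -2/9 (E(x) = 6/(-27) = 6*(-1/27) = -2/9)
(g*f(-2))*E(-13) = (6*3)*(-2/9) = 18*(-2/9) = -4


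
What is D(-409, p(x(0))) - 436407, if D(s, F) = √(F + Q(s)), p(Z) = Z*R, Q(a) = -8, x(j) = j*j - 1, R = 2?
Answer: -436407 + I*√10 ≈ -4.3641e+5 + 3.1623*I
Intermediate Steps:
x(j) = -1 + j² (x(j) = j² - 1 = -1 + j²)
p(Z) = 2*Z (p(Z) = Z*2 = 2*Z)
D(s, F) = √(-8 + F) (D(s, F) = √(F - 8) = √(-8 + F))
D(-409, p(x(0))) - 436407 = √(-8 + 2*(-1 + 0²)) - 436407 = √(-8 + 2*(-1 + 0)) - 436407 = √(-8 + 2*(-1)) - 436407 = √(-8 - 2) - 436407 = √(-10) - 436407 = I*√10 - 436407 = -436407 + I*√10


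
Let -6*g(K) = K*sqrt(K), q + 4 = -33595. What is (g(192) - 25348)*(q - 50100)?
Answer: 2121602252 + 21426944*sqrt(3) ≈ 2.1587e+9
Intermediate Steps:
q = -33599 (q = -4 - 33595 = -33599)
g(K) = -K**(3/2)/6 (g(K) = -K*sqrt(K)/6 = -K**(3/2)/6)
(g(192) - 25348)*(q - 50100) = (-256*sqrt(3) - 25348)*(-33599 - 50100) = (-256*sqrt(3) - 25348)*(-83699) = (-25348 - 256*sqrt(3))*(-83699) = 2121602252 + 21426944*sqrt(3)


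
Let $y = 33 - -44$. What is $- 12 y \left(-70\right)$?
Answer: $64680$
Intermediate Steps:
$y = 77$ ($y = 33 + 44 = 77$)
$- 12 y \left(-70\right) = \left(-12\right) 77 \left(-70\right) = \left(-924\right) \left(-70\right) = 64680$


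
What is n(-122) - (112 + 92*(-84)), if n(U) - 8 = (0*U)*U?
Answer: 7624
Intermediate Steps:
n(U) = 8 (n(U) = 8 + (0*U)*U = 8 + 0*U = 8 + 0 = 8)
n(-122) - (112 + 92*(-84)) = 8 - (112 + 92*(-84)) = 8 - (112 - 7728) = 8 - 1*(-7616) = 8 + 7616 = 7624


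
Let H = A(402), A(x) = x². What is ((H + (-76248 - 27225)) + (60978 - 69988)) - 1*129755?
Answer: -80634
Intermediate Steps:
H = 161604 (H = 402² = 161604)
((H + (-76248 - 27225)) + (60978 - 69988)) - 1*129755 = ((161604 + (-76248 - 27225)) + (60978 - 69988)) - 1*129755 = ((161604 - 103473) - 9010) - 129755 = (58131 - 9010) - 129755 = 49121 - 129755 = -80634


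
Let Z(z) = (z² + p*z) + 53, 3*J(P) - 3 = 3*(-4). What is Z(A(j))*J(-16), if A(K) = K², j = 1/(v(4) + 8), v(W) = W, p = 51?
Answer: -1106353/6912 ≈ -160.06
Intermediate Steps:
j = 1/12 (j = 1/(4 + 8) = 1/12 ≈ 0.083333)
J(P) = -3 (J(P) = 1 + (3*(-4))/3 = 1 + (⅓)*(-12) = 1 - 4 = -3)
Z(z) = 53 + z² + 51*z (Z(z) = (z² + 51*z) + 53 = 53 + z² + 51*z)
Z(A(j))*J(-16) = (53 + ((1/12)²)² + 51*(1/12)²)*(-3) = (53 + (1/144)² + 51*(1/144))*(-3) = (53 + 1/20736 + 17/48)*(-3) = (1106353/20736)*(-3) = -1106353/6912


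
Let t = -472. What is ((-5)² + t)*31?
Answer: -13857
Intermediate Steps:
((-5)² + t)*31 = ((-5)² - 472)*31 = (25 - 472)*31 = -447*31 = -13857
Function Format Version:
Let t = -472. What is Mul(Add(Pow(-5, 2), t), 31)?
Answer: -13857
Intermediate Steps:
Mul(Add(Pow(-5, 2), t), 31) = Mul(Add(Pow(-5, 2), -472), 31) = Mul(Add(25, -472), 31) = Mul(-447, 31) = -13857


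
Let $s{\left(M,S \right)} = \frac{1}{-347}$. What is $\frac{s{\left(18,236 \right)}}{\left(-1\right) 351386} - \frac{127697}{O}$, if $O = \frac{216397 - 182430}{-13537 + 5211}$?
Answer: $\frac{129637614257813091}{4141628306914} \approx 31301.0$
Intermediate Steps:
$s{\left(M,S \right)} = - \frac{1}{347}$
$O = - \frac{33967}{8326}$ ($O = \frac{33967}{-8326} = 33967 \left(- \frac{1}{8326}\right) = - \frac{33967}{8326} \approx -4.0796$)
$\frac{s{\left(18,236 \right)}}{\left(-1\right) 351386} - \frac{127697}{O} = - \frac{1}{347 \left(\left(-1\right) 351386\right)} - \frac{127697}{- \frac{33967}{8326}} = - \frac{1}{347 \left(-351386\right)} - - \frac{1063205222}{33967} = \left(- \frac{1}{347}\right) \left(- \frac{1}{351386}\right) + \frac{1063205222}{33967} = \frac{1}{121930942} + \frac{1063205222}{33967} = \frac{129637614257813091}{4141628306914}$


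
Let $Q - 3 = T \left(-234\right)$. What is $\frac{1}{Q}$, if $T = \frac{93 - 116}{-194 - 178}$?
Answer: $- \frac{62}{711} \approx -0.087201$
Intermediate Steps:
$T = \frac{23}{372}$ ($T = - \frac{23}{-372} = \left(-23\right) \left(- \frac{1}{372}\right) = \frac{23}{372} \approx 0.061828$)
$Q = - \frac{711}{62}$ ($Q = 3 + \frac{23}{372} \left(-234\right) = 3 - \frac{897}{62} = - \frac{711}{62} \approx -11.468$)
$\frac{1}{Q} = \frac{1}{- \frac{711}{62}} = - \frac{62}{711}$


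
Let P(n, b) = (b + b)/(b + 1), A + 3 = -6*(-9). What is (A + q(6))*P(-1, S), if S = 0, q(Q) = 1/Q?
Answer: 0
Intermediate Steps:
q(Q) = 1/Q
A = 51 (A = -3 - 6*(-9) = -3 + 54 = 51)
P(n, b) = 2*b/(1 + b) (P(n, b) = (2*b)/(1 + b) = 2*b/(1 + b))
(A + q(6))*P(-1, S) = (51 + 1/6)*(2*0/(1 + 0)) = (51 + 1/6)*(2*0/1) = 307*(2*0*1)/6 = (307/6)*0 = 0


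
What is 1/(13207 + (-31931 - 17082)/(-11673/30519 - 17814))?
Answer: 60408571/797982200280 ≈ 7.5702e-5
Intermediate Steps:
1/(13207 + (-31931 - 17082)/(-11673/30519 - 17814)) = 1/(13207 - 49013/(-11673*1/30519 - 17814)) = 1/(13207 - 49013/(-1297/3391 - 17814)) = 1/(13207 - 49013/(-60408571/3391)) = 1/(13207 - 49013*(-3391/60408571)) = 1/(13207 + 166203083/60408571) = 1/(797982200280/60408571) = 60408571/797982200280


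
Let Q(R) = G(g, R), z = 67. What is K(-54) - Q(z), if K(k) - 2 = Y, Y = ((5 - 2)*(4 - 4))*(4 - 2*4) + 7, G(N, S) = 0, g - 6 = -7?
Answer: 9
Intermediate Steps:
g = -1 (g = 6 - 7 = -1)
Q(R) = 0
Y = 7 (Y = (3*0)*(4 - 8) + 7 = 0*(-4) + 7 = 0 + 7 = 7)
K(k) = 9 (K(k) = 2 + 7 = 9)
K(-54) - Q(z) = 9 - 1*0 = 9 + 0 = 9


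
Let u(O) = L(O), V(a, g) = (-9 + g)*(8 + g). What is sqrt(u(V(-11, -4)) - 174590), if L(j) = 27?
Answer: I*sqrt(174563) ≈ 417.81*I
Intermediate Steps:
u(O) = 27
sqrt(u(V(-11, -4)) - 174590) = sqrt(27 - 174590) = sqrt(-174563) = I*sqrt(174563)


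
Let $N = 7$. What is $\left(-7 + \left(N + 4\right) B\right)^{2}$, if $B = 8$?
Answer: $6561$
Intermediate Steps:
$\left(-7 + \left(N + 4\right) B\right)^{2} = \left(-7 + \left(7 + 4\right) 8\right)^{2} = \left(-7 + 11 \cdot 8\right)^{2} = \left(-7 + 88\right)^{2} = 81^{2} = 6561$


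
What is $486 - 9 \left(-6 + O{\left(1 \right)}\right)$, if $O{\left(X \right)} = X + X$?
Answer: $522$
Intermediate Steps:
$O{\left(X \right)} = 2 X$
$486 - 9 \left(-6 + O{\left(1 \right)}\right) = 486 - 9 \left(-6 + 2 \cdot 1\right) = 486 - 9 \left(-6 + 2\right) = 486 - -36 = 486 + 36 = 522$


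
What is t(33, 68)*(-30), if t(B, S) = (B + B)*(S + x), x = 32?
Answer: -198000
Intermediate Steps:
t(B, S) = 2*B*(32 + S) (t(B, S) = (B + B)*(S + 32) = (2*B)*(32 + S) = 2*B*(32 + S))
t(33, 68)*(-30) = (2*33*(32 + 68))*(-30) = (2*33*100)*(-30) = 6600*(-30) = -198000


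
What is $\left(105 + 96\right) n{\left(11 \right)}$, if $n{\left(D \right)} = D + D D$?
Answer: $26532$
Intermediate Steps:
$n{\left(D \right)} = D + D^{2}$
$\left(105 + 96\right) n{\left(11 \right)} = \left(105 + 96\right) 11 \left(1 + 11\right) = 201 \cdot 11 \cdot 12 = 201 \cdot 132 = 26532$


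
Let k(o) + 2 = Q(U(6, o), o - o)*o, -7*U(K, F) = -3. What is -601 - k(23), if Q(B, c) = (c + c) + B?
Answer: -4262/7 ≈ -608.86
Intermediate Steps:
U(K, F) = 3/7 (U(K, F) = -⅐*(-3) = 3/7)
Q(B, c) = B + 2*c (Q(B, c) = 2*c + B = B + 2*c)
k(o) = -2 + 3*o/7 (k(o) = -2 + (3/7 + 2*(o - o))*o = -2 + (3/7 + 2*0)*o = -2 + (3/7 + 0)*o = -2 + 3*o/7)
-601 - k(23) = -601 - (-2 + (3/7)*23) = -601 - (-2 + 69/7) = -601 - 1*55/7 = -601 - 55/7 = -4262/7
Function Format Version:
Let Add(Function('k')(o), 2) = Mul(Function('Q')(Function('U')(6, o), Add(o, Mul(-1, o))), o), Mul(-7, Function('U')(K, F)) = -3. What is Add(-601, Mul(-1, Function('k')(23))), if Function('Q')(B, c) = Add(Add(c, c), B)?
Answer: Rational(-4262, 7) ≈ -608.86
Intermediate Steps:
Function('U')(K, F) = Rational(3, 7) (Function('U')(K, F) = Mul(Rational(-1, 7), -3) = Rational(3, 7))
Function('Q')(B, c) = Add(B, Mul(2, c)) (Function('Q')(B, c) = Add(Mul(2, c), B) = Add(B, Mul(2, c)))
Function('k')(o) = Add(-2, Mul(Rational(3, 7), o)) (Function('k')(o) = Add(-2, Mul(Add(Rational(3, 7), Mul(2, Add(o, Mul(-1, o)))), o)) = Add(-2, Mul(Add(Rational(3, 7), Mul(2, 0)), o)) = Add(-2, Mul(Add(Rational(3, 7), 0), o)) = Add(-2, Mul(Rational(3, 7), o)))
Add(-601, Mul(-1, Function('k')(23))) = Add(-601, Mul(-1, Add(-2, Mul(Rational(3, 7), 23)))) = Add(-601, Mul(-1, Add(-2, Rational(69, 7)))) = Add(-601, Mul(-1, Rational(55, 7))) = Add(-601, Rational(-55, 7)) = Rational(-4262, 7)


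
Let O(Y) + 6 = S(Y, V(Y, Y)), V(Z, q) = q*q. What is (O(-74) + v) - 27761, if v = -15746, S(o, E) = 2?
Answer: -43511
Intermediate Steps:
V(Z, q) = q²
O(Y) = -4 (O(Y) = -6 + 2 = -4)
(O(-74) + v) - 27761 = (-4 - 15746) - 27761 = -15750 - 27761 = -43511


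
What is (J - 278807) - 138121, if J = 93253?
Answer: -323675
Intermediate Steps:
(J - 278807) - 138121 = (93253 - 278807) - 138121 = -185554 - 138121 = -323675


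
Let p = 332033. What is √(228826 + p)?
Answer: √560859 ≈ 748.91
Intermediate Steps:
√(228826 + p) = √(228826 + 332033) = √560859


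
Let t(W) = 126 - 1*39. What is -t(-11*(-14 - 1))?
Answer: -87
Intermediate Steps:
t(W) = 87 (t(W) = 126 - 39 = 87)
-t(-11*(-14 - 1)) = -1*87 = -87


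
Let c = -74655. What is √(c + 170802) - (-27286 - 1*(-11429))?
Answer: 15857 + 9*√1187 ≈ 16167.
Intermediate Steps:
√(c + 170802) - (-27286 - 1*(-11429)) = √(-74655 + 170802) - (-27286 - 1*(-11429)) = √96147 - (-27286 + 11429) = 9*√1187 - 1*(-15857) = 9*√1187 + 15857 = 15857 + 9*√1187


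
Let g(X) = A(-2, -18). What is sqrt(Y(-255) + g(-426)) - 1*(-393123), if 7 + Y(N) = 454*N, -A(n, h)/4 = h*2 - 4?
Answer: 393123 + I*sqrt(115617) ≈ 3.9312e+5 + 340.02*I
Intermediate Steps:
A(n, h) = 16 - 8*h (A(n, h) = -4*(h*2 - 4) = -4*(2*h - 4) = -4*(-4 + 2*h) = 16 - 8*h)
Y(N) = -7 + 454*N
g(X) = 160 (g(X) = 16 - 8*(-18) = 16 + 144 = 160)
sqrt(Y(-255) + g(-426)) - 1*(-393123) = sqrt((-7 + 454*(-255)) + 160) - 1*(-393123) = sqrt((-7 - 115770) + 160) + 393123 = sqrt(-115777 + 160) + 393123 = sqrt(-115617) + 393123 = I*sqrt(115617) + 393123 = 393123 + I*sqrt(115617)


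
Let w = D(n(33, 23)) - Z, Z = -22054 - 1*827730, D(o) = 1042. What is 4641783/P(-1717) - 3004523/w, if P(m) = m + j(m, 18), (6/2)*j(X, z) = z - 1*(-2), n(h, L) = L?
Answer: -11863465195787/4365588206 ≈ -2717.5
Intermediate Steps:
j(X, z) = ⅔ + z/3 (j(X, z) = (z - 1*(-2))/3 = (z + 2)/3 = (2 + z)/3 = ⅔ + z/3)
Z = -849784 (Z = -22054 - 827730 = -849784)
P(m) = 20/3 + m (P(m) = m + (⅔ + (⅓)*18) = m + (⅔ + 6) = m + 20/3 = 20/3 + m)
w = 850826 (w = 1042 - 1*(-849784) = 1042 + 849784 = 850826)
4641783/P(-1717) - 3004523/w = 4641783/(20/3 - 1717) - 3004523/850826 = 4641783/(-5131/3) - 3004523*1/850826 = 4641783*(-3/5131) - 3004523/850826 = -13925349/5131 - 3004523/850826 = -11863465195787/4365588206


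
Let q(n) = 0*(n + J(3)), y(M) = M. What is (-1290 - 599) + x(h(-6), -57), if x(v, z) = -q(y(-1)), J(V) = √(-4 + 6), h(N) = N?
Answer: -1889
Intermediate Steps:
J(V) = √2
q(n) = 0 (q(n) = 0*(n + √2) = 0)
x(v, z) = 0 (x(v, z) = -1*0 = 0)
(-1290 - 599) + x(h(-6), -57) = (-1290 - 599) + 0 = -1889 + 0 = -1889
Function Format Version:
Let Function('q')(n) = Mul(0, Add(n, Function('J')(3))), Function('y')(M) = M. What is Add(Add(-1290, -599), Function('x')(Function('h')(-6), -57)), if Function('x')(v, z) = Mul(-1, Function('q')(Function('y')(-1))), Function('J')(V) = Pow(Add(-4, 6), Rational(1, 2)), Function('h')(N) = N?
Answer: -1889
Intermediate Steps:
Function('J')(V) = Pow(2, Rational(1, 2))
Function('q')(n) = 0 (Function('q')(n) = Mul(0, Add(n, Pow(2, Rational(1, 2)))) = 0)
Function('x')(v, z) = 0 (Function('x')(v, z) = Mul(-1, 0) = 0)
Add(Add(-1290, -599), Function('x')(Function('h')(-6), -57)) = Add(Add(-1290, -599), 0) = Add(-1889, 0) = -1889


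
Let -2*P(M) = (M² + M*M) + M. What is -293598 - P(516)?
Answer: -27084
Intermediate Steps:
P(M) = -M² - M/2 (P(M) = -((M² + M*M) + M)/2 = -((M² + M²) + M)/2 = -(2*M² + M)/2 = -(M + 2*M²)/2 = -M² - M/2)
-293598 - P(516) = -293598 - (-1)*516*(½ + 516) = -293598 - (-1)*516*1033/2 = -293598 - 1*(-266514) = -293598 + 266514 = -27084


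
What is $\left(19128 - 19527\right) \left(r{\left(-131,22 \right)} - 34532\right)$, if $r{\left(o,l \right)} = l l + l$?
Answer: $13576374$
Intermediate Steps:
$r{\left(o,l \right)} = l + l^{2}$ ($r{\left(o,l \right)} = l^{2} + l = l + l^{2}$)
$\left(19128 - 19527\right) \left(r{\left(-131,22 \right)} - 34532\right) = \left(19128 - 19527\right) \left(22 \left(1 + 22\right) - 34532\right) = \left(19128 - 19527\right) \left(22 \cdot 23 - 34532\right) = \left(19128 - 19527\right) \left(506 - 34532\right) = \left(-399\right) \left(-34026\right) = 13576374$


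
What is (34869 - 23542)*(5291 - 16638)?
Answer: -128527469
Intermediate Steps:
(34869 - 23542)*(5291 - 16638) = 11327*(-11347) = -128527469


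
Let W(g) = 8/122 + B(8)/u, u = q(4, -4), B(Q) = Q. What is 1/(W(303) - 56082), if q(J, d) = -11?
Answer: -671/37631466 ≈ -1.7831e-5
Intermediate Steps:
u = -11
W(g) = -444/671 (W(g) = 8/122 + 8/(-11) = 8*(1/122) + 8*(-1/11) = 4/61 - 8/11 = -444/671)
1/(W(303) - 56082) = 1/(-444/671 - 56082) = 1/(-37631466/671) = -671/37631466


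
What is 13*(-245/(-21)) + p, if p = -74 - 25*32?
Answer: -2167/3 ≈ -722.33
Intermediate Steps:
p = -874 (p = -74 - 800 = -874)
13*(-245/(-21)) + p = 13*(-245/(-21)) - 874 = 13*(-245*(-1/21)) - 874 = 13*(35/3) - 874 = 455/3 - 874 = -2167/3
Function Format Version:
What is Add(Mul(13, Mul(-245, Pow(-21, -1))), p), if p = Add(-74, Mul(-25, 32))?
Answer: Rational(-2167, 3) ≈ -722.33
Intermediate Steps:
p = -874 (p = Add(-74, -800) = -874)
Add(Mul(13, Mul(-245, Pow(-21, -1))), p) = Add(Mul(13, Mul(-245, Pow(-21, -1))), -874) = Add(Mul(13, Mul(-245, Rational(-1, 21))), -874) = Add(Mul(13, Rational(35, 3)), -874) = Add(Rational(455, 3), -874) = Rational(-2167, 3)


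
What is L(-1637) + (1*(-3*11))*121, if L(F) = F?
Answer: -5630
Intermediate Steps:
L(-1637) + (1*(-3*11))*121 = -1637 + (1*(-3*11))*121 = -1637 + (1*(-33))*121 = -1637 - 33*121 = -1637 - 3993 = -5630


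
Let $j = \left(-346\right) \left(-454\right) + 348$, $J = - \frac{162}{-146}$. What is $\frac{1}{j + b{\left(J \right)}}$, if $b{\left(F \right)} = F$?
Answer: $\frac{73}{11492617} \approx 6.3519 \cdot 10^{-6}$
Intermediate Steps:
$J = \frac{81}{73}$ ($J = \left(-162\right) \left(- \frac{1}{146}\right) = \frac{81}{73} \approx 1.1096$)
$j = 157432$ ($j = 157084 + 348 = 157432$)
$\frac{1}{j + b{\left(J \right)}} = \frac{1}{157432 + \frac{81}{73}} = \frac{1}{\frac{11492617}{73}} = \frac{73}{11492617}$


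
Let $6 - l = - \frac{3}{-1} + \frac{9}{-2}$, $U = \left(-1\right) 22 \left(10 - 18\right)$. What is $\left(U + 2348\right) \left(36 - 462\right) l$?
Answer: $-8064180$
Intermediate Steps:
$U = 176$ ($U = \left(-22\right) \left(-8\right) = 176$)
$l = \frac{15}{2}$ ($l = 6 - \left(- \frac{3}{-1} + \frac{9}{-2}\right) = 6 - \left(\left(-3\right) \left(-1\right) + 9 \left(- \frac{1}{2}\right)\right) = 6 - \left(3 - \frac{9}{2}\right) = 6 - - \frac{3}{2} = 6 + \frac{3}{2} = \frac{15}{2} \approx 7.5$)
$\left(U + 2348\right) \left(36 - 462\right) l = \left(176 + 2348\right) \left(36 - 462\right) \frac{15}{2} = 2524 \left(-426\right) \frac{15}{2} = \left(-1075224\right) \frac{15}{2} = -8064180$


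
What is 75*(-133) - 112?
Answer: -10087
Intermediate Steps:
75*(-133) - 112 = -9975 - 112 = -10087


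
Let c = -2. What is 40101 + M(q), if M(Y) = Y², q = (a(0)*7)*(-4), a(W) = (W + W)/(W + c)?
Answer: 40101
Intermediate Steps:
a(W) = 2*W/(-2 + W) (a(W) = (W + W)/(W - 2) = (2*W)/(-2 + W) = 2*W/(-2 + W))
q = 0 (q = ((2*0/(-2 + 0))*7)*(-4) = ((2*0/(-2))*7)*(-4) = ((2*0*(-½))*7)*(-4) = (0*7)*(-4) = 0*(-4) = 0)
40101 + M(q) = 40101 + 0² = 40101 + 0 = 40101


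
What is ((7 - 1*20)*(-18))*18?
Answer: 4212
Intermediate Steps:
((7 - 1*20)*(-18))*18 = ((7 - 20)*(-18))*18 = -13*(-18)*18 = 234*18 = 4212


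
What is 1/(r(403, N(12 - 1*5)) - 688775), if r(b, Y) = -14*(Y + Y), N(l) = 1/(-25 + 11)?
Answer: -1/688773 ≈ -1.4519e-6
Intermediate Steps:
N(l) = -1/14 (N(l) = 1/(-14) = -1/14)
r(b, Y) = -28*Y
1/(r(403, N(12 - 1*5)) - 688775) = 1/(-28*(-1/14) - 688775) = 1/(2 - 688775) = 1/(-688773) = -1/688773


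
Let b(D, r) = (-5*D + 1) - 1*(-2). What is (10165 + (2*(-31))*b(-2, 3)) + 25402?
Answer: 34761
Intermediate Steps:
b(D, r) = 3 - 5*D (b(D, r) = (1 - 5*D) + 2 = 3 - 5*D)
(10165 + (2*(-31))*b(-2, 3)) + 25402 = (10165 + (2*(-31))*(3 - 5*(-2))) + 25402 = (10165 - 62*(3 + 10)) + 25402 = (10165 - 62*13) + 25402 = (10165 - 806) + 25402 = 9359 + 25402 = 34761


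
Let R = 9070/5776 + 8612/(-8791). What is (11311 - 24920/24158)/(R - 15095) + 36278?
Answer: 55975204062135315450/1542983631730483 ≈ 36277.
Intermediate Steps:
R = 14995729/25388408 (R = 9070*(1/5776) + 8612*(-1/8791) = 4535/2888 - 8612/8791 = 14995729/25388408 ≈ 0.59065)
(11311 - 24920/24158)/(R - 15095) + 36278 = (11311 - 24920/24158)/(14995729/25388408 - 15095) + 36278 = (11311 - 24920*1/24158)/(-383223023031/25388408) + 36278 = (11311 - 12460/12079)*(-25388408/383223023031) + 36278 = (136613109/12079)*(-25388408/383223023031) + 36278 = -1156129783146824/1542983631730483 + 36278 = 55975204062135315450/1542983631730483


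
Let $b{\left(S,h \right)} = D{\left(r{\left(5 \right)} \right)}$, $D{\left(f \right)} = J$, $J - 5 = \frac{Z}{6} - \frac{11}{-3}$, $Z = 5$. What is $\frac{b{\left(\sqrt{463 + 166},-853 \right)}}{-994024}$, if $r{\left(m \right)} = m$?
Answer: $- \frac{19}{1988048} \approx -9.5571 \cdot 10^{-6}$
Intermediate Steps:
$J = \frac{19}{2}$ ($J = 5 + \left(\frac{5}{6} - \frac{11}{-3}\right) = 5 + \left(5 \cdot \frac{1}{6} - - \frac{11}{3}\right) = 5 + \left(\frac{5}{6} + \frac{11}{3}\right) = 5 + \frac{9}{2} = \frac{19}{2} \approx 9.5$)
$D{\left(f \right)} = \frac{19}{2}$
$b{\left(S,h \right)} = \frac{19}{2}$
$\frac{b{\left(\sqrt{463 + 166},-853 \right)}}{-994024} = \frac{19}{2 \left(-994024\right)} = \frac{19}{2} \left(- \frac{1}{994024}\right) = - \frac{19}{1988048}$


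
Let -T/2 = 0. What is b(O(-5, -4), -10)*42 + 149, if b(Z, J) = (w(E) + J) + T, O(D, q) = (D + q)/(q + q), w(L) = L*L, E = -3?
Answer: 107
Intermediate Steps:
T = 0 (T = -2*0 = 0)
w(L) = L**2
O(D, q) = (D + q)/(2*q) (O(D, q) = (D + q)/((2*q)) = (D + q)*(1/(2*q)) = (D + q)/(2*q))
b(Z, J) = 9 + J (b(Z, J) = ((-3)**2 + J) + 0 = (9 + J) + 0 = 9 + J)
b(O(-5, -4), -10)*42 + 149 = (9 - 10)*42 + 149 = -1*42 + 149 = -42 + 149 = 107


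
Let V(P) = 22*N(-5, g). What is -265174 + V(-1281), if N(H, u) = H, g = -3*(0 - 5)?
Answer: -265284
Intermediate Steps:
g = 15 (g = -3*(-5) = 15)
V(P) = -110 (V(P) = 22*(-5) = -110)
-265174 + V(-1281) = -265174 - 110 = -265284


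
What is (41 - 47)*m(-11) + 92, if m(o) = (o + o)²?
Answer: -2812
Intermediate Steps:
m(o) = 4*o² (m(o) = (2*o)² = 4*o²)
(41 - 47)*m(-11) + 92 = (41 - 47)*(4*(-11)²) + 92 = -24*121 + 92 = -6*484 + 92 = -2904 + 92 = -2812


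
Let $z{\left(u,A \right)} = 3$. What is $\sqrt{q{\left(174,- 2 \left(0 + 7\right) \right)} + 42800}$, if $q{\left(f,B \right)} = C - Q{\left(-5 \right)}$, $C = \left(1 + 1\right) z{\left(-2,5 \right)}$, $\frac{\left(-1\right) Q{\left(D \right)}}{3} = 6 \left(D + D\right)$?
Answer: $\sqrt{42626} \approx 206.46$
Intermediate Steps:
$Q{\left(D \right)} = - 36 D$ ($Q{\left(D \right)} = - 3 \cdot 6 \left(D + D\right) = - 3 \cdot 6 \cdot 2 D = - 3 \cdot 12 D = - 36 D$)
$C = 6$ ($C = \left(1 + 1\right) 3 = 2 \cdot 3 = 6$)
$q{\left(f,B \right)} = -174$ ($q{\left(f,B \right)} = 6 - \left(-36\right) \left(-5\right) = 6 - 180 = -174$)
$\sqrt{q{\left(174,- 2 \left(0 + 7\right) \right)} + 42800} = \sqrt{-174 + 42800} = \sqrt{42626}$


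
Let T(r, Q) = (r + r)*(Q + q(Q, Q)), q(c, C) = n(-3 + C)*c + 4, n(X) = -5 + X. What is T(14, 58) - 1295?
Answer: 81641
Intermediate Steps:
q(c, C) = 4 + c*(-8 + C) (q(c, C) = (-5 + (-3 + C))*c + 4 = (-8 + C)*c + 4 = c*(-8 + C) + 4 = 4 + c*(-8 + C))
T(r, Q) = 2*r*(4 + Q + Q*(-8 + Q)) (T(r, Q) = (r + r)*(Q + (4 + Q*(-8 + Q))) = (2*r)*(4 + Q + Q*(-8 + Q)) = 2*r*(4 + Q + Q*(-8 + Q)))
T(14, 58) - 1295 = 2*14*(4 + 58 + 58*(-8 + 58)) - 1295 = 2*14*(4 + 58 + 58*50) - 1295 = 2*14*(4 + 58 + 2900) - 1295 = 2*14*2962 - 1295 = 82936 - 1295 = 81641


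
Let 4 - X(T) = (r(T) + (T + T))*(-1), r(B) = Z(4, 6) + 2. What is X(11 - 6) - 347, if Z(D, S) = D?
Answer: -327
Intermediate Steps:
r(B) = 6 (r(B) = 4 + 2 = 6)
X(T) = 10 + 2*T (X(T) = 4 - (6 + (T + T))*(-1) = 4 - (6 + 2*T)*(-1) = 4 - (-6 - 2*T) = 4 + (6 + 2*T) = 10 + 2*T)
X(11 - 6) - 347 = (10 + 2*(11 - 6)) - 347 = (10 + 2*5) - 347 = (10 + 10) - 347 = 20 - 347 = -327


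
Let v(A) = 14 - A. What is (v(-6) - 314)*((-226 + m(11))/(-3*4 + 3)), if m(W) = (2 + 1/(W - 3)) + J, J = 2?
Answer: -86975/12 ≈ -7247.9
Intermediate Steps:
m(W) = 4 + 1/(-3 + W) (m(W) = (2 + 1/(W - 3)) + 2 = (2 + 1/(-3 + W)) + 2 = 4 + 1/(-3 + W))
(v(-6) - 314)*((-226 + m(11))/(-3*4 + 3)) = ((14 - 1*(-6)) - 314)*((-226 + (-11 + 4*11)/(-3 + 11))/(-3*4 + 3)) = ((14 + 6) - 314)*((-226 + (-11 + 44)/8)/(-12 + 3)) = (20 - 314)*((-226 + (⅛)*33)/(-9)) = -294*(-226 + 33/8)*(-1)/9 = -(-260925)*(-1)/(4*9) = -294*1775/72 = -86975/12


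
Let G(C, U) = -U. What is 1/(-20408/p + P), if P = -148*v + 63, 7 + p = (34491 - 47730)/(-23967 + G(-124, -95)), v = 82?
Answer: -153865/1370432369 ≈ -0.00011227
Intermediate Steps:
p = -153865/23872 (p = -7 + (34491 - 47730)/(-23967 - 1*(-95)) = -7 - 13239/(-23967 + 95) = -7 - 13239/(-23872) = -7 - 13239*(-1/23872) = -7 + 13239/23872 = -153865/23872 ≈ -6.4454)
P = -12073 (P = -148*82 + 63 = -12136 + 63 = -12073)
1/(-20408/p + P) = 1/(-20408/(-153865/23872) - 12073) = 1/(-20408*(-23872/153865) - 12073) = 1/(487179776/153865 - 12073) = 1/(-1370432369/153865) = -153865/1370432369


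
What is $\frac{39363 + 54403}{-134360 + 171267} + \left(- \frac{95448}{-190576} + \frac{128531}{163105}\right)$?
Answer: $\frac{549152106853419}{143401680150170} \approx 3.8295$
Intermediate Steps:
$\frac{39363 + 54403}{-134360 + 171267} + \left(- \frac{95448}{-190576} + \frac{128531}{163105}\right) = \frac{93766}{36907} + \left(\left(-95448\right) \left(- \frac{1}{190576}\right) + 128531 \cdot \frac{1}{163105}\right) = 93766 \cdot \frac{1}{36907} + \left(\frac{11931}{23822} + \frac{128531}{163105}\right) = \frac{93766}{36907} + \frac{5007871237}{3885487310} = \frac{549152106853419}{143401680150170}$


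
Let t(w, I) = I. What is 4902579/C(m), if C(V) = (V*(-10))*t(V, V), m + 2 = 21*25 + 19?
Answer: -4902579/2937640 ≈ -1.6689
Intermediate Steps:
m = 542 (m = -2 + (21*25 + 19) = -2 + (525 + 19) = -2 + 544 = 542)
C(V) = -10*V² (C(V) = (V*(-10))*V = (-10*V)*V = -10*V²)
4902579/C(m) = 4902579/((-10*542²)) = 4902579/((-10*293764)) = 4902579/(-2937640) = 4902579*(-1/2937640) = -4902579/2937640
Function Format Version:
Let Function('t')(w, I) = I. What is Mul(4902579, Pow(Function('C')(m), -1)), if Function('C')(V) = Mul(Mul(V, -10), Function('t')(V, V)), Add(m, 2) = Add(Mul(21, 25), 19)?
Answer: Rational(-4902579, 2937640) ≈ -1.6689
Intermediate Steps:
m = 542 (m = Add(-2, Add(Mul(21, 25), 19)) = Add(-2, Add(525, 19)) = Add(-2, 544) = 542)
Function('C')(V) = Mul(-10, Pow(V, 2)) (Function('C')(V) = Mul(Mul(V, -10), V) = Mul(Mul(-10, V), V) = Mul(-10, Pow(V, 2)))
Mul(4902579, Pow(Function('C')(m), -1)) = Mul(4902579, Pow(Mul(-10, Pow(542, 2)), -1)) = Mul(4902579, Pow(Mul(-10, 293764), -1)) = Mul(4902579, Pow(-2937640, -1)) = Mul(4902579, Rational(-1, 2937640)) = Rational(-4902579, 2937640)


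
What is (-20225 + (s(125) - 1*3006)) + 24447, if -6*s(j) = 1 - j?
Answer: 3710/3 ≈ 1236.7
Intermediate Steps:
s(j) = -⅙ + j/6 (s(j) = -(1 - j)/6 = -⅙ + j/6)
(-20225 + (s(125) - 1*3006)) + 24447 = (-20225 + ((-⅙ + (⅙)*125) - 1*3006)) + 24447 = (-20225 + ((-⅙ + 125/6) - 3006)) + 24447 = (-20225 + (62/3 - 3006)) + 24447 = (-20225 - 8956/3) + 24447 = -69631/3 + 24447 = 3710/3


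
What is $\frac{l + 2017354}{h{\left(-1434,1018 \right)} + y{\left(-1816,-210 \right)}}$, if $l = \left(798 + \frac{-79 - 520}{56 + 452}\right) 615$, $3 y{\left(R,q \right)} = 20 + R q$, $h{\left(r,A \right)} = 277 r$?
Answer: $- \frac{3821275821}{411619192} \approx -9.2835$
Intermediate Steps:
$y{\left(R,q \right)} = \frac{20}{3} + \frac{R q}{3}$ ($y{\left(R,q \right)} = \frac{20 + R q}{3} = \frac{20}{3} + \frac{R q}{3}$)
$l = \frac{248942775}{508}$ ($l = \left(798 - \frac{599}{508}\right) 615 = \frac{404785}{508} \cdot 615 = \frac{248942775}{508} \approx 4.9005 \cdot 10^{5}$)
$\frac{l + 2017354}{h{\left(-1434,1018 \right)} + y{\left(-1816,-210 \right)}} = \frac{\frac{248942775}{508} + 2017354}{277 \left(-1434\right) + \left(\frac{20}{3} + \frac{1}{3} \left(-1816\right) \left(-210\right)\right)} = \frac{1273758607}{508 \left(-397218 + \left(\frac{20}{3} + 127120\right)\right)} = \frac{1273758607}{508 \left(-397218 + \frac{381380}{3}\right)} = \frac{1273758607}{508 \left(- \frac{810274}{3}\right)} = \frac{1273758607}{508} \left(- \frac{3}{810274}\right) = - \frac{3821275821}{411619192}$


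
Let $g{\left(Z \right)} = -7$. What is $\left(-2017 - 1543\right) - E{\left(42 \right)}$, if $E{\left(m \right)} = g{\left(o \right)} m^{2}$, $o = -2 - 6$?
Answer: $8788$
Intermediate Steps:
$o = -8$ ($o = -2 - 6 = -8$)
$E{\left(m \right)} = - 7 m^{2}$
$\left(-2017 - 1543\right) - E{\left(42 \right)} = \left(-2017 - 1543\right) - - 7 \cdot 42^{2} = \left(-2017 - 1543\right) - \left(-7\right) 1764 = -3560 - -12348 = -3560 + 12348 = 8788$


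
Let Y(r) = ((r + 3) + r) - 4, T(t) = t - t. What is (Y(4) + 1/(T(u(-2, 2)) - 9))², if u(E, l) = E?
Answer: 3844/81 ≈ 47.457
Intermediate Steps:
T(t) = 0
Y(r) = -1 + 2*r (Y(r) = ((3 + r) + r) - 4 = (3 + 2*r) - 4 = -1 + 2*r)
(Y(4) + 1/(T(u(-2, 2)) - 9))² = ((-1 + 2*4) + 1/(0 - 9))² = ((-1 + 8) + 1/(-9))² = (7 - ⅑)² = (62/9)² = 3844/81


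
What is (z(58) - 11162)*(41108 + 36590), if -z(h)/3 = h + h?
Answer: -894303980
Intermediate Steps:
z(h) = -6*h (z(h) = -3*(h + h) = -6*h)
(z(58) - 11162)*(41108 + 36590) = (-6*58 - 11162)*(41108 + 36590) = (-348 - 11162)*77698 = -11510*77698 = -894303980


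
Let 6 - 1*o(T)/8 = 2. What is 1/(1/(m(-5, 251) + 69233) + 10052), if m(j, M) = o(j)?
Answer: 69265/696251781 ≈ 9.9483e-5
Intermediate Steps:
o(T) = 32 (o(T) = 48 - 8*2 = 48 - 16 = 32)
m(j, M) = 32
1/(1/(m(-5, 251) + 69233) + 10052) = 1/(1/(32 + 69233) + 10052) = 1/(1/69265 + 10052) = 1/(696251781/69265) = 69265/696251781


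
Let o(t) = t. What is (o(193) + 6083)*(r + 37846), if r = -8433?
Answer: 184595988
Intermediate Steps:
(o(193) + 6083)*(r + 37846) = (193 + 6083)*(-8433 + 37846) = 6276*29413 = 184595988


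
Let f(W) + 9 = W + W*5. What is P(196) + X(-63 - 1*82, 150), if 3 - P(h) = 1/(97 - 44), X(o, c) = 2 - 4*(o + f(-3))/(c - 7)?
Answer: 74216/7579 ≈ 9.7923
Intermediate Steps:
f(W) = -9 + 6*W (f(W) = -9 + (W + W*5) = -9 + (W + 5*W) = -9 + 6*W)
X(o, c) = 2 - 4*(-27 + o)/(-7 + c) (X(o, c) = 2 - 4*(o + (-9 + 6*(-3)))/(c - 7) = 2 - 4*(o + (-9 - 18))/(-7 + c) = 2 - 4*(o - 27)/(-7 + c) = 2 - 4*(-27 + o)/(-7 + c))
P(h) = 158/53 (P(h) = 3 - 1/(97 - 44) = 3 - 1/53 = 158/53)
P(196) + X(-63 - 1*82, 150) = 158/53 + 2*(47 + 150 - 2*(-63 - 1*82))/(-7 + 150) = 158/53 + 2*(47 + 150 - 2*(-63 - 82))/143 = 158/53 + 2*(1/143)*(47 + 150 - 2*(-145)) = 158/53 + 2*(1/143)*(47 + 150 + 290) = 158/53 + 2*(1/143)*487 = 158/53 + 974/143 = 74216/7579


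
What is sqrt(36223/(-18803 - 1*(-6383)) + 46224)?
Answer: sqrt(198052720665)/2070 ≈ 214.99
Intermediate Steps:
sqrt(36223/(-18803 - 1*(-6383)) + 46224) = sqrt(36223/(-18803 + 6383) + 46224) = sqrt(36223/(-12420) + 46224) = sqrt(36223*(-1/12420) + 46224) = sqrt(-36223/12420 + 46224) = sqrt(574065857/12420) = sqrt(198052720665)/2070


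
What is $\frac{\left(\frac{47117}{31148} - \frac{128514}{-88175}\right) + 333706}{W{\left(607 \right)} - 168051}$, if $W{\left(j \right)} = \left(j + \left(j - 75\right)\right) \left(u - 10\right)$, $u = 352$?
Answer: $\frac{130931901496421}{86901212310900} \approx 1.5067$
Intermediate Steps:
$W{\left(j \right)} = -25650 + 684 j$ ($W{\left(j \right)} = \left(j + \left(j - 75\right)\right) \left(352 - 10\right) = \left(j + \left(j - 75\right)\right) 342 = \left(j + \left(-75 + j\right)\right) 342 = \left(-75 + 2 j\right) 342 = -25650 + 684 j$)
$\frac{\left(\frac{47117}{31148} - \frac{128514}{-88175}\right) + 333706}{W{\left(607 \right)} - 168051} = \frac{\left(\frac{47117}{31148} - \frac{128514}{-88175}\right) + 333706}{\left(-25650 + 684 \cdot 607\right) - 168051} = \frac{\left(47117 \cdot \frac{1}{31148} - - \frac{128514}{88175}\right) + 333706}{\left(-25650 + 415188\right) - 168051} = \frac{\left(\frac{47117}{31148} + \frac{128514}{88175}\right) + 333706}{389538 - 168051} = \frac{\frac{8157495547}{2746474900} + 333706}{221487} = \frac{916523310474947}{2746474900} \cdot \frac{1}{221487} = \frac{130931901496421}{86901212310900}$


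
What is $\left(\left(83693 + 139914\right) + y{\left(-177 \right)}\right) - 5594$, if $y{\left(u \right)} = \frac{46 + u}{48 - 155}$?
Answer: $\frac{23327522}{107} \approx 2.1801 \cdot 10^{5}$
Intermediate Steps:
$y{\left(u \right)} = - \frac{46}{107} - \frac{u}{107}$ ($y{\left(u \right)} = \frac{46 + u}{-107} = \left(46 + u\right) \left(- \frac{1}{107}\right) = - \frac{46}{107} - \frac{u}{107}$)
$\left(\left(83693 + 139914\right) + y{\left(-177 \right)}\right) - 5594 = \left(\left(83693 + 139914\right) - - \frac{131}{107}\right) - 5594 = \left(223607 + \left(- \frac{46}{107} + \frac{177}{107}\right)\right) - 5594 = \left(223607 + \frac{131}{107}\right) - 5594 = \frac{23926080}{107} - 5594 = \frac{23327522}{107}$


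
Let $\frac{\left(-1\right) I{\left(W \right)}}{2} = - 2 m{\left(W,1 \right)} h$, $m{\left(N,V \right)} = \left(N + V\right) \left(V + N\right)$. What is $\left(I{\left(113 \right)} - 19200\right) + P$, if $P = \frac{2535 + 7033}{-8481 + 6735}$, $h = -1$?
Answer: $- \frac{62148416}{873} \approx -71190.0$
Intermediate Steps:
$P = - \frac{4784}{873}$ ($P = \frac{9568}{-1746} = 9568 \left(- \frac{1}{1746}\right) = - \frac{4784}{873} \approx -5.4799$)
$m{\left(N,V \right)} = \left(N + V\right)^{2}$ ($m{\left(N,V \right)} = \left(N + V\right) \left(N + V\right) = \left(N + V\right)^{2}$)
$I{\left(W \right)} = - 4 \left(1 + W\right)^{2}$ ($I{\left(W \right)} = - 2 - 2 \left(W + 1\right)^{2} \left(-1\right) = - 2 - 2 \left(1 + W\right)^{2} \left(-1\right) = - 2 \cdot 2 \left(1 + W\right)^{2} = - 4 \left(1 + W\right)^{2}$)
$\left(I{\left(113 \right)} - 19200\right) + P = \left(- 4 \left(1 + 113\right)^{2} - 19200\right) - \frac{4784}{873} = \left(- 4 \cdot 114^{2} - 19200\right) - \frac{4784}{873} = \left(\left(-4\right) 12996 - 19200\right) - \frac{4784}{873} = \left(-51984 - 19200\right) - \frac{4784}{873} = -71184 - \frac{4784}{873} = - \frac{62148416}{873}$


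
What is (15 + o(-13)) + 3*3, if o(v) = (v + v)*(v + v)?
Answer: 700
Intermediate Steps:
o(v) = 4*v**2 (o(v) = (2*v)*(2*v) = 4*v**2)
(15 + o(-13)) + 3*3 = (15 + 4*(-13)**2) + 3*3 = (15 + 4*169) + 9 = (15 + 676) + 9 = 691 + 9 = 700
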